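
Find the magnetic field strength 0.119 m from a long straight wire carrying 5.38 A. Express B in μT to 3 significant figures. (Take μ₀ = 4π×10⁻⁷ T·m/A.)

B ≈ 9.04 μT

For an infinitely long straight wire, B = μ₀I/(2πd).
B = (4π×10⁻⁷ × 5.38) / (2π × 0.119) = 9.04×10⁻⁶ T.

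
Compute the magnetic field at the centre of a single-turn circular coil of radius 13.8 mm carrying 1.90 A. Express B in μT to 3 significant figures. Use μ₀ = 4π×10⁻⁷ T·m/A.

At the centre of a circular loop the Biot–Savart law gives B = μ₀I/(2R).
B = (4π×10⁻⁷ × 1.90) / (2 × 0.0138) = 8.65×10⁻⁵ T.

B ≈ 86.5 μT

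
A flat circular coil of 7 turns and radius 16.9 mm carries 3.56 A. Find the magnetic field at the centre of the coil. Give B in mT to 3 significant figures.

B ≈ 0.926 mT

For an N-turn flat coil, B = Nμ₀I/(2R) with R = 0.0169 m.
B = 7 × 1.32×10⁻⁴ T = 9.26×10⁻⁴ T.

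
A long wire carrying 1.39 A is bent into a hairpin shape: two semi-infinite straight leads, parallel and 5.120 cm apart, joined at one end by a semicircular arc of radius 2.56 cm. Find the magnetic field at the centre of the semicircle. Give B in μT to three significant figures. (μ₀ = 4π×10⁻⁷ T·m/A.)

B ≈ 27.9 μT

The semicircular arc contributes B_arc = μ₀I·π/(4πR) = μ₀I/(4R) = 1.71×10⁻⁵ T.
Each semi-infinite lead is at perpendicular distance R = 0.0256 m from the centre, with the perpendicular foot at its near end, so it contributes μ₀I/(4πR); both point the same way, together 1.09×10⁻⁵ T.
Arc and leads all point the same direction: B = 1.71×10⁻⁵ + 1.09×10⁻⁵ = 2.79×10⁻⁵ T.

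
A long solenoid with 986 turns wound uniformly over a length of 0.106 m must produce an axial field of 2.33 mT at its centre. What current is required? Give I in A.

I ≈ 0.199 A

Inside a long solenoid B = μ₀nI with n = 9302 m⁻¹, so I = B/(μ₀n).
I = 2.33×10⁻³ / (4π×10⁻⁷ × 9302) = 0.199 A.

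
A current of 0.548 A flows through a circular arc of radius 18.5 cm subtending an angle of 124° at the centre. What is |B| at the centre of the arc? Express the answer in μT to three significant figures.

B ≈ 0.641 μT

The Biot–Savart field of a circular arc at its centre is B = μ₀Iφ/(4πR), with φ = 2.164 rad.
B = (4π×10⁻⁷ × 0.548 × 2.164) / (4π × 0.185) = 6.41×10⁻⁷ T.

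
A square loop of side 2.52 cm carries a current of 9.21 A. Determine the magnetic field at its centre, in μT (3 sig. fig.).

B ≈ 413 μT

Each side is a finite straight segment at perpendicular distance d = a/(2 tan(π/4)) = 0.0126 m from the centre, with end-angles ±π/4.
One side contributes B₁ = (μ₀I/4πd)·2 sin(π/4) = 1.03×10⁻⁴ T.
All 4 sides add in the same direction: B = 4 × 1.03×10⁻⁴ = 4.13×10⁻⁴ T.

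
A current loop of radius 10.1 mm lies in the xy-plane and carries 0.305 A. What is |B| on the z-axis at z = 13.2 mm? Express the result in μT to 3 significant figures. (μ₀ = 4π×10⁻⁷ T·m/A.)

B ≈ 4.26 μT

On the axis of a circular loop, B = μ₀IR² / [2(R²+z²)^(3/2)].
R² + z² = (0.0101)² + (0.0132)² = 0.0002762 m², and (R²+z²)^(3/2) = 4.59×10⁻⁶ m³.
B = (4π×10⁻⁷ × 0.305 × 0.000102) / (2 × 4.59×10⁻⁶) = 4.26×10⁻⁶ T.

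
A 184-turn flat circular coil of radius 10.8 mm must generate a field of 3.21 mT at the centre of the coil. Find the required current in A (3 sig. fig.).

I ≈ 0.300 A

For an N-turn coil, B = Nμ₀I/(2R) with R = 0.0108 m, so I = 2RB/(Nμ₀) = 2 × 0.0108 × 3.21×10⁻³ / (184 × 4π×10⁻⁷) = 0.300 A.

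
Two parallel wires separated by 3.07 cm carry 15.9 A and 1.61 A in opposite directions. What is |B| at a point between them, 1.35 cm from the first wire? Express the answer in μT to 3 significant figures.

B ≈ 254 μT

Each long wire gives B = μ₀I/(2πd). Distances are d₁ = 0.0135 m and d₂ = 0.0172 m.
B₁ = 2.36×10⁻⁴ T, B₂ = 1.87×10⁻⁵ T.
Between antiparallel currents both contributions point the same way, so they add. B = B₁ + B₂ = 2.36×10⁻⁴ + 1.87×10⁻⁵ = 2.54×10⁻⁴ T.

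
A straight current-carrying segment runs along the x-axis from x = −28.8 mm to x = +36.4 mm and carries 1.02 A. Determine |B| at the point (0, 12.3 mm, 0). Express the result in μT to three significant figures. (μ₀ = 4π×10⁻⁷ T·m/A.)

B ≈ 15.5 μT

For a finite straight segment, B = (μ₀I/4πd)(sinθ₁ + sinθ₂), where θ₁, θ₂ are the angles from the perpendicular to each end.
The perpendicular distance is d = 0.0123 m; the end-offsets along the wire are a = 0.0288 m and b = 0.0364 m.
sinθ₁ = 0.0288/√(0.0288²+0.0123²) = 0.9196; sinθ₂ = 0.0364/√(0.0364²+0.0123²) = 0.9474.
B = (4π×10⁻⁷ × 1.02) / (4π × 0.0123) × (0.9196 + 0.9474) = 1.55×10⁻⁵ T.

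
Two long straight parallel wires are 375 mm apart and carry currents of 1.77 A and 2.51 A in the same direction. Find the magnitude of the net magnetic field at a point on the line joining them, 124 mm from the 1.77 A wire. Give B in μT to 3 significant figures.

B ≈ 0.855 μT

Each long wire gives B = μ₀I/(2πd). Distances are d₁ = 0.124 m and d₂ = 0.251 m.
B₁ = 2.85×10⁻⁶ T, B₂ = 2.00×10⁻⁶ T.
Between parallel currents the two contributions point in opposite directions, so they subtract. B = |B₁ − B₂| = |2.85×10⁻⁶ − 2.00×10⁻⁶| = 8.55×10⁻⁷ T.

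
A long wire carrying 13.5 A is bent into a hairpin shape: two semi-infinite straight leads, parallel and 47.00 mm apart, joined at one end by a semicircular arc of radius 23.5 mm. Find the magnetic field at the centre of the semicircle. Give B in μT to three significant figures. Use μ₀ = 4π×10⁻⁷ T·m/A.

The semicircular arc contributes B_arc = μ₀I·π/(4πR) = μ₀I/(4R) = 1.80×10⁻⁴ T.
Each semi-infinite lead is at perpendicular distance R = 0.0235 m from the centre, with the perpendicular foot at its near end, so it contributes μ₀I/(4πR); both point the same way, together 1.15×10⁻⁴ T.
Arc and leads all point the same direction: B = 1.80×10⁻⁴ + 1.15×10⁻⁴ = 2.95×10⁻⁴ T.

B ≈ 295 μT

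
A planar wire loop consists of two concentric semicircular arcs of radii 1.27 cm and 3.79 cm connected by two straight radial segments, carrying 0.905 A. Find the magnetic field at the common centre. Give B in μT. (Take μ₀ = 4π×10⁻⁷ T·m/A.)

B ≈ 14.9 μT

The radial connectors point toward the centre, so dl × r̂ = 0 and they contribute nothing.
Each semicircle gives μ₀I/(4R): inner arc 2.24×10⁻⁵ T, outer arc 7.50×10⁻⁶ T.
The two arcs carry current in opposite angular senses, so their fields oppose: B = |2.24×10⁻⁵ − 7.50×10⁻⁶| = 1.49×10⁻⁵ T.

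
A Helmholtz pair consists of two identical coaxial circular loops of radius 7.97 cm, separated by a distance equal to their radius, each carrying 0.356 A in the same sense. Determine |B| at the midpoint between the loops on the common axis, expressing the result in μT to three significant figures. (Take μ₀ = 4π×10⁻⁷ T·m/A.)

B ≈ 4.02 μT

Each loop contributes B = μ₀IR²/[2(R²+z²)^(3/2)] on the axis, with z measured from that loop.
Loop 1 (z = 0.03985 m): B₁ = 2.01×10⁻⁶ T. Loop 2 (z = 0.03985 m): B₂ = 2.01×10⁻⁶ T.
The fields add: B = B₁ + B₂ = 4.02×10⁻⁶ T.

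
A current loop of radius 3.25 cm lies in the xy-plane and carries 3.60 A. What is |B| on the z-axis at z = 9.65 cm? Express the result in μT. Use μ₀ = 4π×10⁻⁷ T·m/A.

On the axis of a circular loop, B = μ₀IR² / [2(R²+z²)^(3/2)].
R² + z² = (0.0325)² + (0.0965)² = 0.01037 m², and (R²+z²)^(3/2) = 1.06×10⁻³ m³.
B = (4π×10⁻⁷ × 3.60 × 0.001056) / (2 × 1.06×10⁻³) = 2.26×10⁻⁶ T.

B ≈ 2.26 μT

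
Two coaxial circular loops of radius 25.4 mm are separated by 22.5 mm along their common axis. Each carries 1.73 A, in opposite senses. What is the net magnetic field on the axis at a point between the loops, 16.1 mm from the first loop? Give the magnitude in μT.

Each loop contributes B = μ₀IR²/[2(R²+z²)^(3/2)] on the axis, with z measured from that loop.
Loop 1 (z = 0.0161 m): B₁ = 2.58×10⁻⁵ T. Loop 2 (z = 0.0064 m): B₂ = 3.90×10⁻⁵ T.
The fields oppose: B = |B₁ − B₂| = 1.32×10⁻⁵ T.

B ≈ 13.2 μT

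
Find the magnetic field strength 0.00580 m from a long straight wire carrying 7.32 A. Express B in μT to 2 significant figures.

For an infinitely long straight wire, B = μ₀I/(2πd).
B = (4π×10⁻⁷ × 7.32) / (2π × 0.0058) = 2.52×10⁻⁴ T.

B ≈ 250 μT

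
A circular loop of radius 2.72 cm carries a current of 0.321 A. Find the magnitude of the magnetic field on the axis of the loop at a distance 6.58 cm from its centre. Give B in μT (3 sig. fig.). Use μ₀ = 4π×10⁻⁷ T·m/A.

On the axis of a circular loop, B = μ₀IR² / [2(R²+z²)^(3/2)].
R² + z² = (0.0272)² + (0.0658)² = 0.005069 m², and (R²+z²)^(3/2) = 3.61×10⁻⁴ m³.
B = (4π×10⁻⁷ × 0.321 × 0.0007398) / (2 × 3.61×10⁻⁴) = 4.13×10⁻⁷ T.

B ≈ 0.413 μT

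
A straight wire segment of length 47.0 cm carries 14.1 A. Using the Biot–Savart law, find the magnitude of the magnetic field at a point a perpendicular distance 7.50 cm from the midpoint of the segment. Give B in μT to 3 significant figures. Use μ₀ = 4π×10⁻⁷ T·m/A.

For a finite straight segment, B = (μ₀I/4πd)(sinθ₁ + sinθ₂), where θ₁, θ₂ are the angles from the perpendicular to each end.
The perpendicular from the point meets the wire at its midpoint, so each end is L/2 = 0.235 m away along the wire.
sinθ₁ = 0.235/√(0.235²+0.075²) = 0.9527; sinθ₂ = 0.235/√(0.235²+0.075²) = 0.9527.
B = (4π×10⁻⁷ × 14.1) / (4π × 0.075) × (0.9527 + 0.9527) = 3.58×10⁻⁵ T.

B ≈ 35.8 μT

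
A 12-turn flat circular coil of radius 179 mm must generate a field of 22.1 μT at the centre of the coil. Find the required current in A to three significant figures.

I ≈ 0.525 A

For an N-turn coil, B = Nμ₀I/(2R) with R = 0.179 m, so I = 2RB/(Nμ₀) = 2 × 0.179 × 2.21×10⁻⁵ / (12 × 4π×10⁻⁷) = 0.525 A.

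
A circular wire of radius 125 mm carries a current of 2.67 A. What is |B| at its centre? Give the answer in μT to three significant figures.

B ≈ 13.4 μT

At the centre of a circular loop the Biot–Savart law gives B = μ₀I/(2R).
B = (4π×10⁻⁷ × 2.67) / (2 × 0.125) = 1.34×10⁻⁵ T.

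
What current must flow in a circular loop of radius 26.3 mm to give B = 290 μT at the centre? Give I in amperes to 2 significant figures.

I ≈ 12 A

At the centre of a circular loop B = μ₀I/(2R), so I = 2RB/μ₀.
With R = 0.0263 m, I = 2 × 0.0263 × 2.90×10⁻⁴ / (4π×10⁻⁷) = 12.1 A.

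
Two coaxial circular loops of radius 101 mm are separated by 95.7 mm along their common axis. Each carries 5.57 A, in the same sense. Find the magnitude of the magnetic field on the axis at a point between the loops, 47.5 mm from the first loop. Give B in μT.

B ≈ 51.1 μT

Each loop contributes B = μ₀IR²/[2(R²+z²)^(3/2)] on the axis, with z measured from that loop.
Loop 1 (z = 0.0475 m): B₁ = 2.57×10⁻⁵ T. Loop 2 (z = 0.0482 m): B₂ = 2.55×10⁻⁵ T.
The fields add: B = B₁ + B₂ = 5.11×10⁻⁵ T.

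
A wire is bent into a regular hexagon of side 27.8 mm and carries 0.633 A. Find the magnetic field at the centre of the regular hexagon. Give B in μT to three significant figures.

B ≈ 15.8 μT

Each side is a finite straight segment at perpendicular distance d = a/(2 tan(π/6)) = 0.02408 m from the centre, with end-angles ±π/6.
One side contributes B₁ = (μ₀I/4πd)·2 sin(π/6) = 2.63×10⁻⁶ T.
All 6 sides add in the same direction: B = 6 × 2.63×10⁻⁶ = 1.58×10⁻⁵ T.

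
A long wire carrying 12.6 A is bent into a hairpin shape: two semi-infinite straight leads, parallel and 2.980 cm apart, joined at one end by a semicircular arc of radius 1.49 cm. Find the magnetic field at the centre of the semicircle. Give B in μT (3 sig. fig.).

The semicircular arc contributes B_arc = μ₀I·π/(4πR) = μ₀I/(4R) = 2.66×10⁻⁴ T.
Each semi-infinite lead is at perpendicular distance R = 0.0149 m from the centre, with the perpendicular foot at its near end, so it contributes μ₀I/(4πR); both point the same way, together 1.69×10⁻⁴ T.
Arc and leads all point the same direction: B = 2.66×10⁻⁴ + 1.69×10⁻⁴ = 4.35×10⁻⁴ T.

B ≈ 435 μT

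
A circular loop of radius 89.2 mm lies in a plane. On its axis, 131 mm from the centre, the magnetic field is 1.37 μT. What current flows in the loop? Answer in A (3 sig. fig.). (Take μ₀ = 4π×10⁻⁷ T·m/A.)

I ≈ 1.09 A

On the axis of a loop, B = μ₀IR²/[2(R²+z²)^(3/2)], so I = 2B(R²+z²)^(3/2)/(μ₀R²).
R² + z² = 0.007957 + 0.01716 = 0.02512 m²; raised to 3/2 gives 3.98×10⁻³ m³.
I = 2 × 1.37×10⁻⁶ × 3.98×10⁻³ / (1.26×10⁻⁶ × 0.007957) = 1.09 A.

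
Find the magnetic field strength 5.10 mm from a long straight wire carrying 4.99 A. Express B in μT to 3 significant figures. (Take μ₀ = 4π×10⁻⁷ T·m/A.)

For an infinitely long straight wire, B = μ₀I/(2πd).
B = (4π×10⁻⁷ × 4.99) / (2π × 0.0051) = 1.96×10⁻⁴ T.

B ≈ 196 μT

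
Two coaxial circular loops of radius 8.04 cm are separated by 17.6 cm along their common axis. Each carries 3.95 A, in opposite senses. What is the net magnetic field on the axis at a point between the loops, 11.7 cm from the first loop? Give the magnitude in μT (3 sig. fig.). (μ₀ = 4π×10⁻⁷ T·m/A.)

B ≈ 10.6 μT

Each loop contributes B = μ₀IR²/[2(R²+z²)^(3/2)] on the axis, with z measured from that loop.
Loop 1 (z = 0.117 m): B₁ = 5.61×10⁻⁶ T. Loop 2 (z = 0.059 m): B₂ = 1.62×10⁻⁵ T.
The fields oppose: B = |B₁ − B₂| = 1.06×10⁻⁵ T.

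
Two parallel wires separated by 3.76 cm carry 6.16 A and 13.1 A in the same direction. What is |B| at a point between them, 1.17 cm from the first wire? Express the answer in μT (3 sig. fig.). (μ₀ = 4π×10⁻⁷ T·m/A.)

Each long wire gives B = μ₀I/(2πd). Distances are d₁ = 0.0117 m and d₂ = 0.0259 m.
B₁ = 1.05×10⁻⁴ T, B₂ = 1.01×10⁻⁴ T.
Between parallel currents the two contributions point in opposite directions, so they subtract. B = |B₁ − B₂| = |1.05×10⁻⁴ − 1.01×10⁻⁴| = 4.14×10⁻⁶ T.

B ≈ 4.14 μT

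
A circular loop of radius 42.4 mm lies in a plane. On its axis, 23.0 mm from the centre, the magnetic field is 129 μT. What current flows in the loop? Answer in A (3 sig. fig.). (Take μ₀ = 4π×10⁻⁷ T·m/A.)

On the axis of a loop, B = μ₀IR²/[2(R²+z²)^(3/2)], so I = 2B(R²+z²)^(3/2)/(μ₀R²).
R² + z² = 0.001798 + 0.000529 = 0.002327 m²; raised to 3/2 gives 1.12×10⁻⁴ m³.
I = 2 × 1.29×10⁻⁴ × 1.12×10⁻⁴ / (1.26×10⁻⁶ × 0.001798) = 12.8 A.

I ≈ 12.8 A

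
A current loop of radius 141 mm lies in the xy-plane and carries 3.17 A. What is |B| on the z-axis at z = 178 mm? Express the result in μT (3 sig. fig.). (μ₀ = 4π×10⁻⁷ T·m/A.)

B ≈ 3.38 μT

On the axis of a circular loop, B = μ₀IR² / [2(R²+z²)^(3/2)].
R² + z² = (0.141)² + (0.178)² = 0.05156 m², and (R²+z²)^(3/2) = 1.17×10⁻² m³.
B = (4π×10⁻⁷ × 3.17 × 0.01988) / (2 × 1.17×10⁻²) = 3.38×10⁻⁶ T.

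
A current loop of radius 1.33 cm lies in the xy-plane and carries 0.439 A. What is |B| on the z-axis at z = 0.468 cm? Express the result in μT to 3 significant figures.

On the axis of a circular loop, B = μ₀IR² / [2(R²+z²)^(3/2)].
R² + z² = (0.0133)² + (0.00468)² = 0.0001988 m², and (R²+z²)^(3/2) = 2.80×10⁻⁶ m³.
B = (4π×10⁻⁷ × 0.439 × 0.0001769) / (2 × 2.80×10⁻⁶) = 1.74×10⁻⁵ T.

B ≈ 17.4 μT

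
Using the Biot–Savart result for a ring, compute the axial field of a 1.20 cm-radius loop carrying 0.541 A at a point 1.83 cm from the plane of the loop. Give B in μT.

B ≈ 4.67 μT

On the axis of a circular loop, B = μ₀IR² / [2(R²+z²)^(3/2)].
R² + z² = (0.012)² + (0.0183)² = 0.0004789 m², and (R²+z²)^(3/2) = 1.05×10⁻⁵ m³.
B = (4π×10⁻⁷ × 0.541 × 0.000144) / (2 × 1.05×10⁻⁵) = 4.67×10⁻⁶ T.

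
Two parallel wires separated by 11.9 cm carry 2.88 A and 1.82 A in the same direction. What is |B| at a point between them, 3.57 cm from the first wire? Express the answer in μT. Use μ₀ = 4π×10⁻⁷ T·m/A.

B ≈ 11.8 μT

Each long wire gives B = μ₀I/(2πd). Distances are d₁ = 0.0357 m and d₂ = 0.0833 m.
B₁ = 1.61×10⁻⁵ T, B₂ = 4.37×10⁻⁶ T.
Between parallel currents the two contributions point in opposite directions, so they subtract. B = |B₁ − B₂| = |1.61×10⁻⁵ − 4.37×10⁻⁶| = 1.18×10⁻⁵ T.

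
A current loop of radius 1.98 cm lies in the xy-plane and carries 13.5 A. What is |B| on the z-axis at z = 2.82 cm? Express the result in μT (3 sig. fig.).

On the axis of a circular loop, B = μ₀IR² / [2(R²+z²)^(3/2)].
R² + z² = (0.0198)² + (0.0282)² = 0.001187 m², and (R²+z²)^(3/2) = 4.09×10⁻⁵ m³.
B = (4π×10⁻⁷ × 13.5 × 0.000392) / (2 × 4.09×10⁻⁵) = 8.13×10⁻⁵ T.

B ≈ 81.3 μT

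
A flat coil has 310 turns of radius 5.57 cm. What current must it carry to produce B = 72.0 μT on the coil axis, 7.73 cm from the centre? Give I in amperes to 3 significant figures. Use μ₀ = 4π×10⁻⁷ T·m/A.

For an N-turn coil, B = Nμ₀IR²/[2(R²+z²)^(3/2)] with R = 0.0557 m, z = 0.0773 m, so I = 2B(R²+z²)^(3/2)/(Nμ₀R²) = 2 × 7.20×10⁻⁵ × 8.65×10⁻⁴ / (310 × 4π×10⁻⁷ × 0.003102) = 0.103 A.

I ≈ 0.103 A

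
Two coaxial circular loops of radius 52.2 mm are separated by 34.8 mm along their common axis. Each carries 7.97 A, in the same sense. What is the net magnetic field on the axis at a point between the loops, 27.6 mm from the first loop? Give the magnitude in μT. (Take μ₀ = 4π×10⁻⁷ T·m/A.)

B ≈ 160 μT

Each loop contributes B = μ₀IR²/[2(R²+z²)^(3/2)] on the axis, with z measured from that loop.
Loop 1 (z = 0.0276 m): B₁ = 6.63×10⁻⁵ T. Loop 2 (z = 0.0072 m): B₂ = 9.33×10⁻⁵ T.
The fields add: B = B₁ + B₂ = 1.60×10⁻⁴ T.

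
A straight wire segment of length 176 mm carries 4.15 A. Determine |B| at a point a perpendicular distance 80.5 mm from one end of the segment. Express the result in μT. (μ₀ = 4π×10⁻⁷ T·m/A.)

For a finite straight segment, B = (μ₀I/4πd)(sinθ₁ + sinθ₂), where θ₁, θ₂ are the angles from the perpendicular to each end.
The perpendicular foot is at one end, so the two end-offsets along the wire are 0 and L = 0.176 m.
sinθ₁ = 0/√(0²+0.0805²) = 0.0000; sinθ₂ = 0.176/√(0.176²+0.0805²) = 0.9094.
B = (4π×10⁻⁷ × 4.15) / (4π × 0.0805) × (0.0000 + 0.9094) = 4.69×10⁻⁶ T.

B ≈ 4.69 μT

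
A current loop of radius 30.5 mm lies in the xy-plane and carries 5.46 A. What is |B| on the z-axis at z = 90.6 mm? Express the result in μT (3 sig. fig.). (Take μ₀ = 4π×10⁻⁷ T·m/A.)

B ≈ 3.65 μT

On the axis of a circular loop, B = μ₀IR² / [2(R²+z²)^(3/2)].
R² + z² = (0.0305)² + (0.0906)² = 0.009139 m², and (R²+z²)^(3/2) = 8.74×10⁻⁴ m³.
B = (4π×10⁻⁷ × 5.46 × 0.0009302) / (2 × 8.74×10⁻⁴) = 3.65×10⁻⁶ T.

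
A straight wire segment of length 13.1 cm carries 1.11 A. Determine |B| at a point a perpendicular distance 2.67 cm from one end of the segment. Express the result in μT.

B ≈ 4.07 μT

For a finite straight segment, B = (μ₀I/4πd)(sinθ₁ + sinθ₂), where θ₁, θ₂ are the angles from the perpendicular to each end.
The perpendicular foot is at one end, so the two end-offsets along the wire are 0 and L = 0.131 m.
sinθ₁ = 0/√(0²+0.0267²) = 0.0000; sinθ₂ = 0.131/√(0.131²+0.0267²) = 0.9799.
B = (4π×10⁻⁷ × 1.11) / (4π × 0.0267) × (0.0000 + 0.9799) = 4.07×10⁻⁶ T.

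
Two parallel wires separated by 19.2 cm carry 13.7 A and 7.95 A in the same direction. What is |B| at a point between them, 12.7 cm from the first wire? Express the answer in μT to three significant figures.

B ≈ 2.89 μT

Each long wire gives B = μ₀I/(2πd). Distances are d₁ = 0.127 m and d₂ = 0.065 m.
B₁ = 2.16×10⁻⁵ T, B₂ = 2.45×10⁻⁵ T.
Between parallel currents the two contributions point in opposite directions, so they subtract. B = |B₁ − B₂| = |2.16×10⁻⁵ − 2.45×10⁻⁵| = 2.89×10⁻⁶ T.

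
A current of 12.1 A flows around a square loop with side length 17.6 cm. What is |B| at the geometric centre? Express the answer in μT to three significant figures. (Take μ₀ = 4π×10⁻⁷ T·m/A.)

B ≈ 77.8 μT

Each side is a finite straight segment at perpendicular distance d = a/(2 tan(π/4)) = 0.088 m from the centre, with end-angles ±π/4.
One side contributes B₁ = (μ₀I/4πd)·2 sin(π/4) = 1.94×10⁻⁵ T.
All 4 sides add in the same direction: B = 4 × 1.94×10⁻⁵ = 7.78×10⁻⁵ T.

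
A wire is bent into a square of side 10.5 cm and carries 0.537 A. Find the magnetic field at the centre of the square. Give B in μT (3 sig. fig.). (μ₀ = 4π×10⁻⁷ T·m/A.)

Each side is a finite straight segment at perpendicular distance d = a/(2 tan(π/4)) = 0.0525 m from the centre, with end-angles ±π/4.
One side contributes B₁ = (μ₀I/4πd)·2 sin(π/4) = 1.45×10⁻⁶ T.
All 4 sides add in the same direction: B = 4 × 1.45×10⁻⁶ = 5.79×10⁻⁶ T.

B ≈ 5.79 μT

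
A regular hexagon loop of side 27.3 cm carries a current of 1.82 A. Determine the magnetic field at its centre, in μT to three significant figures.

B ≈ 4.62 μT

Each side is a finite straight segment at perpendicular distance d = a/(2 tan(π/6)) = 0.2364 m from the centre, with end-angles ±π/6.
One side contributes B₁ = (μ₀I/4πd)·2 sin(π/6) = 7.70×10⁻⁷ T.
All 6 sides add in the same direction: B = 6 × 7.70×10⁻⁷ = 4.62×10⁻⁶ T.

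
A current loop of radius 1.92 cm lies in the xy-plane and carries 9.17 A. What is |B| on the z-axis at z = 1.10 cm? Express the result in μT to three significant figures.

On the axis of a circular loop, B = μ₀IR² / [2(R²+z²)^(3/2)].
R² + z² = (0.0192)² + (0.011)² = 0.0004896 m², and (R²+z²)^(3/2) = 1.08×10⁻⁵ m³.
B = (4π×10⁻⁷ × 9.17 × 0.0003686) / (2 × 1.08×10⁻⁵) = 1.96×10⁻⁴ T.

B ≈ 196 μT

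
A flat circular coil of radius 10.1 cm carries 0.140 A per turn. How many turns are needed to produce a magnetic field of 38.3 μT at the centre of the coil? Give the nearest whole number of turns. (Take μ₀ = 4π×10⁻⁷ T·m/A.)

N = 44

For an N-turn coil, B = Nμ₀I/(2R). A single turn gives B₁ = 8.71×10⁻⁷ T with R = 0.101 m.
N = B/B₁ = 3.83×10⁻⁵ / 8.71×10⁻⁷ = 43.98.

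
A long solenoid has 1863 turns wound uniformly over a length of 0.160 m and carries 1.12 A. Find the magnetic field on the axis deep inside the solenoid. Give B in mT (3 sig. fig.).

B ≈ 16.4 mT

Inside a long solenoid, B = μ₀nI with n = 1.164×10⁴ turns/m.
B = 4π×10⁻⁷ × 1.164×10⁴ × 1.12 = 1.64×10⁻² T.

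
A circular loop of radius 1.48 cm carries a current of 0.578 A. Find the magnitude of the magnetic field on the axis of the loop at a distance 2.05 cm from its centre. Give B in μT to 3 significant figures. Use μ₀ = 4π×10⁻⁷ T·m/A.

B ≈ 4.92 μT

On the axis of a circular loop, B = μ₀IR² / [2(R²+z²)^(3/2)].
R² + z² = (0.0148)² + (0.0205)² = 0.0006393 m², and (R²+z²)^(3/2) = 1.62×10⁻⁵ m³.
B = (4π×10⁻⁷ × 0.578 × 0.000219) / (2 × 1.62×10⁻⁵) = 4.92×10⁻⁶ T.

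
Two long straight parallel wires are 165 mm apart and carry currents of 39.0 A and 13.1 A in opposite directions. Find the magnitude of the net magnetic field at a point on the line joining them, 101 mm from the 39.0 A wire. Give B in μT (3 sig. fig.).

Each long wire gives B = μ₀I/(2πd). Distances are d₁ = 0.101 m and d₂ = 0.064 m.
B₁ = 7.72×10⁻⁵ T, B₂ = 4.09×10⁻⁵ T.
Between antiparallel currents both contributions point the same way, so they add. B = B₁ + B₂ = 7.72×10⁻⁵ + 4.09×10⁻⁵ = 1.18×10⁻⁴ T.

B ≈ 118 μT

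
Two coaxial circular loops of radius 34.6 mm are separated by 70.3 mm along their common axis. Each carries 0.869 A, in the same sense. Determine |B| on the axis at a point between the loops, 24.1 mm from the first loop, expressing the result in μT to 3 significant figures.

B ≈ 12.1 μT

Each loop contributes B = μ₀IR²/[2(R²+z²)^(3/2)] on the axis, with z measured from that loop.
Loop 1 (z = 0.0241 m): B₁ = 8.72×10⁻⁶ T. Loop 2 (z = 0.0462 m): B₂ = 3.40×10⁻⁶ T.
The fields add: B = B₁ + B₂ = 1.21×10⁻⁵ T.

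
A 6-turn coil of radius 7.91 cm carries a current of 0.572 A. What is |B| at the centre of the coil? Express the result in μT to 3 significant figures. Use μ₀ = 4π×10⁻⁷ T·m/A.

B ≈ 27.3 μT

For an N-turn flat coil, B = Nμ₀I/(2R) with R = 0.0791 m.
B = 6 × 4.54×10⁻⁶ T = 2.73×10⁻⁵ T.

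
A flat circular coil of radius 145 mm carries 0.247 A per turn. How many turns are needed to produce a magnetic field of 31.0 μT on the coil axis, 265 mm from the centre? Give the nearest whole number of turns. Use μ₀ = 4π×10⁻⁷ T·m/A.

For an N-turn coil, B = Nμ₀IR²/[2(R²+z²)^(3/2)]. A single turn gives B₁ = 1.18×10⁻⁷ T with R = 0.145 m, z = 0.265 m.
N = B/B₁ = 3.10×10⁻⁵ / 1.18×10⁻⁷ = 261.88.

N = 262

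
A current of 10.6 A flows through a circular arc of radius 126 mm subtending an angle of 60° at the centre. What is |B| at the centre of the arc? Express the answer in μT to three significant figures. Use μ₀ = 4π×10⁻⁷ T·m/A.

B ≈ 8.81 μT

The Biot–Savart field of a circular arc at its centre is B = μ₀Iφ/(4πR), with φ = 1.047 rad.
B = (4π×10⁻⁷ × 10.6 × 1.047) / (4π × 0.126) = 8.81×10⁻⁶ T.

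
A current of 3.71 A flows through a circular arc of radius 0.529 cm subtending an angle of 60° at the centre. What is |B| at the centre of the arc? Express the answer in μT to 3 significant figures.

The Biot–Savart field of a circular arc at its centre is B = μ₀Iφ/(4πR), with φ = 1.047 rad.
B = (4π×10⁻⁷ × 3.71 × 1.047) / (4π × 0.00529) = 7.34×10⁻⁵ T.

B ≈ 73.4 μT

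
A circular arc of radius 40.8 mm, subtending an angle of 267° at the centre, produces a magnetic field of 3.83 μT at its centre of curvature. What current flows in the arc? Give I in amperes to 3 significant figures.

For a circular arc, B = μ₀Iφ/(4πR) with φ in radians; here φ = 4.66 rad.
So I = 4πRB/(μ₀φ) = 4π × 0.0408 × 3.83×10⁻⁶ / (4π×10⁻⁷ × 4.66) = 0.335 A.

I ≈ 0.335 A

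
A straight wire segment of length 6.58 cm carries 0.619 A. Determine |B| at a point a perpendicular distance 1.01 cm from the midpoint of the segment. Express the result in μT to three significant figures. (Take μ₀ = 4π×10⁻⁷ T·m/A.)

For a finite straight segment, B = (μ₀I/4πd)(sinθ₁ + sinθ₂), where θ₁, θ₂ are the angles from the perpendicular to each end.
The perpendicular from the point meets the wire at its midpoint, so each end is L/2 = 0.0329 m away along the wire.
sinθ₁ = 0.0329/√(0.0329²+0.0101²) = 0.9560; sinθ₂ = 0.0329/√(0.0329²+0.0101²) = 0.9560.
B = (4π×10⁻⁷ × 0.619) / (4π × 0.0101) × (0.9560 + 0.9560) = 1.17×10⁻⁵ T.

B ≈ 11.7 μT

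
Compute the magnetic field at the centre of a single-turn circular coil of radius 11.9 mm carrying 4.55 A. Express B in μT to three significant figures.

B ≈ 240 μT

At the centre of a circular loop the Biot–Savart law gives B = μ₀I/(2R).
B = (4π×10⁻⁷ × 4.55) / (2 × 0.0119) = 2.40×10⁻⁴ T.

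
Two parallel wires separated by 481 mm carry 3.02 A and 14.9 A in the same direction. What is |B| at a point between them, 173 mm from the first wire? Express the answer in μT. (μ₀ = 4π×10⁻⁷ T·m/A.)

B ≈ 6.18 μT

Each long wire gives B = μ₀I/(2πd). Distances are d₁ = 0.173 m and d₂ = 0.308 m.
B₁ = 3.49×10⁻⁶ T, B₂ = 9.68×10⁻⁶ T.
Between parallel currents the two contributions point in opposite directions, so they subtract. B = |B₁ − B₂| = |3.49×10⁻⁶ − 9.68×10⁻⁶| = 6.18×10⁻⁶ T.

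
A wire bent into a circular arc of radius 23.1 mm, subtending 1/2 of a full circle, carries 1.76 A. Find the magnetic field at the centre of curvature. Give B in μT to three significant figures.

The Biot–Savart field of a circular arc at its centre is B = μ₀Iφ/(4πR), with φ = 3.142 rad.
B = (4π×10⁻⁷ × 1.76 × 3.142) / (4π × 0.0231) = 2.39×10⁻⁵ T.

B ≈ 23.9 μT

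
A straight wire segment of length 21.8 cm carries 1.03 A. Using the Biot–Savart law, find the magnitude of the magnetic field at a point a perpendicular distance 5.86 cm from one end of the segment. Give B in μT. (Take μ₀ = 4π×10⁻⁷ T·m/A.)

For a finite straight segment, B = (μ₀I/4πd)(sinθ₁ + sinθ₂), where θ₁, θ₂ are the angles from the perpendicular to each end.
The perpendicular foot is at one end, so the two end-offsets along the wire are 0 and L = 0.218 m.
sinθ₁ = 0/√(0²+0.0586²) = 0.0000; sinθ₂ = 0.218/√(0.218²+0.0586²) = 0.9657.
B = (4π×10⁻⁷ × 1.03) / (4π × 0.0586) × (0.0000 + 0.9657) = 1.70×10⁻⁶ T.

B ≈ 1.70 μT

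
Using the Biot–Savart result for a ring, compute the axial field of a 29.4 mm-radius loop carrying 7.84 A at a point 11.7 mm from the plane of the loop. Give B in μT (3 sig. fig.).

On the axis of a circular loop, B = μ₀IR² / [2(R²+z²)^(3/2)].
R² + z² = (0.0294)² + (0.0117)² = 0.001001 m², and (R²+z²)^(3/2) = 3.17×10⁻⁵ m³.
B = (4π×10⁻⁷ × 7.84 × 0.0008644) / (2 × 3.17×10⁻⁵) = 1.34×10⁻⁴ T.

B ≈ 134 μT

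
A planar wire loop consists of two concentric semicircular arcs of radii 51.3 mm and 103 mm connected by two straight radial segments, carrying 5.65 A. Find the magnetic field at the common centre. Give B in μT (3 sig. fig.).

B ≈ 17.4 μT

The radial connectors point toward the centre, so dl × r̂ = 0 and they contribute nothing.
Each semicircle gives μ₀I/(4R): inner arc 3.46×10⁻⁵ T, outer arc 1.72×10⁻⁵ T.
The two arcs carry current in opposite angular senses, so their fields oppose: B = |3.46×10⁻⁵ − 1.72×10⁻⁵| = 1.74×10⁻⁵ T.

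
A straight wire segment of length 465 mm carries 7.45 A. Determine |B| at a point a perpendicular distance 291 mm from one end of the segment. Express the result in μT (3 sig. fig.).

For a finite straight segment, B = (μ₀I/4πd)(sinθ₁ + sinθ₂), where θ₁, θ₂ are the angles from the perpendicular to each end.
The perpendicular foot is at one end, so the two end-offsets along the wire are 0 and L = 0.465 m.
sinθ₁ = 0/√(0²+0.291²) = 0.0000; sinθ₂ = 0.465/√(0.465²+0.291²) = 0.8477.
B = (4π×10⁻⁷ × 7.45) / (4π × 0.291) × (0.0000 + 0.8477) = 2.17×10⁻⁶ T.

B ≈ 2.17 μT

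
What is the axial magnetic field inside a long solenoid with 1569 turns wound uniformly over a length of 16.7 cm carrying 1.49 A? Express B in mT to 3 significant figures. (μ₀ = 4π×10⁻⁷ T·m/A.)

Inside a long solenoid, B = μ₀nI with n = 9395 turns/m.
B = 4π×10⁻⁷ × 9395 × 1.49 = 1.76×10⁻² T.

B ≈ 17.6 mT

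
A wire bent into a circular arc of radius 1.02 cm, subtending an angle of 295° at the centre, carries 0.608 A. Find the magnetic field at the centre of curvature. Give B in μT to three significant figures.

The Biot–Savart field of a circular arc at its centre is B = μ₀Iφ/(4πR), with φ = 5.149 rad.
B = (4π×10⁻⁷ × 0.608 × 5.149) / (4π × 0.0102) = 3.07×10⁻⁵ T.

B ≈ 30.7 μT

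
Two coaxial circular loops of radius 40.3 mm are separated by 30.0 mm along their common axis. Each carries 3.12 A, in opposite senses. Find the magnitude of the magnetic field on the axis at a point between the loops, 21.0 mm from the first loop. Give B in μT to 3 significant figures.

B ≈ 11.3 μT

Each loop contributes B = μ₀IR²/[2(R²+z²)^(3/2)] on the axis, with z measured from that loop.
Loop 1 (z = 0.021 m): B₁ = 3.39×10⁻⁵ T. Loop 2 (z = 0.009 m): B₂ = 4.52×10⁻⁵ T.
The fields oppose: B = |B₁ − B₂| = 1.13×10⁻⁵ T.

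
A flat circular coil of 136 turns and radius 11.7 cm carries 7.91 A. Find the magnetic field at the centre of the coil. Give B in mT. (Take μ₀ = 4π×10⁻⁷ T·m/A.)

B ≈ 5.78 mT

For an N-turn flat coil, B = Nμ₀I/(2R) with R = 0.117 m.
B = 136 × 4.25×10⁻⁵ T = 5.78×10⁻³ T.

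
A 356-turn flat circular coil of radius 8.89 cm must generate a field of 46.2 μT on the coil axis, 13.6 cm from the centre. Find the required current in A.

For an N-turn coil, B = Nμ₀IR²/[2(R²+z²)^(3/2)] with R = 0.0889 m, z = 0.136 m, so I = 2B(R²+z²)^(3/2)/(Nμ₀R²) = 2 × 4.62×10⁻⁵ × 4.29×10⁻³ / (356 × 4π×10⁻⁷ × 0.007903) = 0.112 A.

I ≈ 0.112 A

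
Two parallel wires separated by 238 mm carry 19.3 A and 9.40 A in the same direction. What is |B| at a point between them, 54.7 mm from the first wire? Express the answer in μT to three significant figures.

B ≈ 60.3 μT

Each long wire gives B = μ₀I/(2πd). Distances are d₁ = 0.0547 m and d₂ = 0.1833 m.
B₁ = 7.06×10⁻⁵ T, B₂ = 1.03×10⁻⁵ T.
Between parallel currents the two contributions point in opposite directions, so they subtract. B = |B₁ − B₂| = |7.06×10⁻⁵ − 1.03×10⁻⁵| = 6.03×10⁻⁵ T.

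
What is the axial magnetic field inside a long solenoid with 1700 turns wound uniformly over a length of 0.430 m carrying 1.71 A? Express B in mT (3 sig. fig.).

B ≈ 8.50 mT

Inside a long solenoid, B = μ₀nI with n = 3953 turns/m.
B = 4π×10⁻⁷ × 3953 × 1.71 = 8.50×10⁻³ T.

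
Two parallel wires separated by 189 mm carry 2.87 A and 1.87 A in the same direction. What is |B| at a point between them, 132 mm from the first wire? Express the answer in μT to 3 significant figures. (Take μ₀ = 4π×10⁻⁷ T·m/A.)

B ≈ 2.21 μT

Each long wire gives B = μ₀I/(2πd). Distances are d₁ = 0.132 m and d₂ = 0.057 m.
B₁ = 4.35×10⁻⁶ T, B₂ = 6.56×10⁻⁶ T.
Between parallel currents the two contributions point in opposite directions, so they subtract. B = |B₁ − B₂| = |4.35×10⁻⁶ − 6.56×10⁻⁶| = 2.21×10⁻⁶ T.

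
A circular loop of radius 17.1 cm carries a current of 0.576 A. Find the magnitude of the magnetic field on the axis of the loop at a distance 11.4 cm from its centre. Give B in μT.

B ≈ 1.22 μT

On the axis of a circular loop, B = μ₀IR² / [2(R²+z²)^(3/2)].
R² + z² = (0.171)² + (0.114)² = 0.04224 m², and (R²+z²)^(3/2) = 8.68×10⁻³ m³.
B = (4π×10⁻⁷ × 0.576 × 0.02924) / (2 × 8.68×10⁻³) = 1.22×10⁻⁶ T.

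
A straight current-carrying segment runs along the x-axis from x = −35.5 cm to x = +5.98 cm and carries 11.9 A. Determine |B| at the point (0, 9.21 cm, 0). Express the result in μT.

For a finite straight segment, B = (μ₀I/4πd)(sinθ₁ + sinθ₂), where θ₁, θ₂ are the angles from the perpendicular to each end.
The perpendicular distance is d = 0.0921 m; the end-offsets along the wire are a = 0.355 m and b = 0.0598 m.
sinθ₁ = 0.355/√(0.355²+0.0921²) = 0.9680; sinθ₂ = 0.0598/√(0.0598²+0.0921²) = 0.5446.
B = (4π×10⁻⁷ × 11.9) / (4π × 0.0921) × (0.9680 + 0.5446) = 1.95×10⁻⁵ T.

B ≈ 19.5 μT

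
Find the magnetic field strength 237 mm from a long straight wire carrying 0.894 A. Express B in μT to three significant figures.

For an infinitely long straight wire, B = μ₀I/(2πd).
B = (4π×10⁻⁷ × 0.894) / (2π × 0.237) = 7.54×10⁻⁷ T.

B ≈ 0.754 μT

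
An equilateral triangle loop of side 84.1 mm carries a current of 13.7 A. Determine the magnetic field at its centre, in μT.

Each side is a finite straight segment at perpendicular distance d = a/(2 tan(π/3)) = 0.02428 m from the centre, with end-angles ±π/3.
One side contributes B₁ = (μ₀I/4πd)·2 sin(π/3) = 9.77×10⁻⁵ T.
All 3 sides add in the same direction: B = 3 × 9.77×10⁻⁵ = 2.93×10⁻⁴ T.

B ≈ 293 μT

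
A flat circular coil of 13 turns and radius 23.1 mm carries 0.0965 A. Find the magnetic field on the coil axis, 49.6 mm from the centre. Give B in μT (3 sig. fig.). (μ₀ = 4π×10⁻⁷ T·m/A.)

For an N-turn flat coil, B = Nμ₀IR²/[2(R²+z²)^(3/2)] with R = 0.0231 m, z = 0.0496 m.
B = 13 × 1.98×10⁻⁷ T = 2.57×10⁻⁶ T.

B ≈ 2.57 μT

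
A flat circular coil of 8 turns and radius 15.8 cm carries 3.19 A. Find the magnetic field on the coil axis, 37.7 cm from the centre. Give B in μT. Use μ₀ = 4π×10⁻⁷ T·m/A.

B ≈ 5.86 μT

For an N-turn flat coil, B = Nμ₀IR²/[2(R²+z²)^(3/2)] with R = 0.158 m, z = 0.377 m.
B = 8 × 7.33×10⁻⁷ T = 5.86×10⁻⁶ T.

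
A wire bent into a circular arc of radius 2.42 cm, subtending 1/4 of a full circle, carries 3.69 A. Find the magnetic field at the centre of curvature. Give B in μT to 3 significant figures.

B ≈ 24.0 μT

The Biot–Savart field of a circular arc at its centre is B = μ₀Iφ/(4πR), with φ = 1.571 rad.
B = (4π×10⁻⁷ × 3.69 × 1.571) / (4π × 0.0242) = 2.40×10⁻⁵ T.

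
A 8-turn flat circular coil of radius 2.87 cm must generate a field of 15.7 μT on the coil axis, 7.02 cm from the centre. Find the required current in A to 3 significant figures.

For an N-turn coil, B = Nμ₀IR²/[2(R²+z²)^(3/2)] with R = 0.0287 m, z = 0.0702 m, so I = 2B(R²+z²)^(3/2)/(Nμ₀R²) = 2 × 1.57×10⁻⁵ × 4.36×10⁻⁴ / (8 × 4π×10⁻⁷ × 0.0008237) = 1.65 A.

I ≈ 1.65 A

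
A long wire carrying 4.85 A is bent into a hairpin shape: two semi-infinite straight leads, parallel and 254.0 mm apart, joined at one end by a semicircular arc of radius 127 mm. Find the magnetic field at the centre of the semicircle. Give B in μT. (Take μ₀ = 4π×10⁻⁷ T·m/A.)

The semicircular arc contributes B_arc = μ₀I·π/(4πR) = μ₀I/(4R) = 1.20×10⁻⁵ T.
Each semi-infinite lead is at perpendicular distance R = 0.127 m from the centre, with the perpendicular foot at its near end, so it contributes μ₀I/(4πR); both point the same way, together 7.64×10⁻⁶ T.
Arc and leads all point the same direction: B = 1.20×10⁻⁵ + 7.64×10⁻⁶ = 1.96×10⁻⁵ T.

B ≈ 19.6 μT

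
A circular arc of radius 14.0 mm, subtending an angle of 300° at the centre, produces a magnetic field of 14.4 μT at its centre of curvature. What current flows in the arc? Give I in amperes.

For a circular arc, B = μ₀Iφ/(4πR) with φ in radians; here φ = 5.236 rad.
So I = 4πRB/(μ₀φ) = 4π × 0.014 × 1.44×10⁻⁵ / (4π×10⁻⁷ × 5.236) = 0.385 A.

I ≈ 0.385 A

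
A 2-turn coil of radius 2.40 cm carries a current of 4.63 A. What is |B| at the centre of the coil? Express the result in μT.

B ≈ 242 μT

For an N-turn flat coil, B = Nμ₀I/(2R) with R = 0.024 m.
B = 2 × 1.21×10⁻⁴ T = 2.42×10⁻⁴ T.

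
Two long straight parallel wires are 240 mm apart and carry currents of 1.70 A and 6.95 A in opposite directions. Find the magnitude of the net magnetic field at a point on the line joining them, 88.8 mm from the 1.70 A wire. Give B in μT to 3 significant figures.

Each long wire gives B = μ₀I/(2πd). Distances are d₁ = 0.0888 m and d₂ = 0.1512 m.
B₁ = 3.83×10⁻⁶ T, B₂ = 9.19×10⁻⁶ T.
Between antiparallel currents both contributions point the same way, so they add. B = B₁ + B₂ = 3.83×10⁻⁶ + 9.19×10⁻⁶ = 1.30×10⁻⁵ T.

B ≈ 13.0 μT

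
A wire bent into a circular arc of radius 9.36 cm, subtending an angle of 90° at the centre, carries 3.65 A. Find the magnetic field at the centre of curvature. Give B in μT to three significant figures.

B ≈ 6.13 μT

The Biot–Savart field of a circular arc at its centre is B = μ₀Iφ/(4πR), with φ = 1.571 rad.
B = (4π×10⁻⁷ × 3.65 × 1.571) / (4π × 0.0936) = 6.13×10⁻⁶ T.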